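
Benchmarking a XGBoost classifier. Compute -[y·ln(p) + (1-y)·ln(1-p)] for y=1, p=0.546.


BCE = -[y·ln(p) + (1-y)·ln(1-p)]
= -1·ln(0.546) - 0
= -ln(0.546) = 0.6051

0.6051


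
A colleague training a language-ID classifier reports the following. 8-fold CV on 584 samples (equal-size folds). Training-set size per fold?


Fold size = 584/8 = 73
Training per fold = 584 - 73 = 511

511


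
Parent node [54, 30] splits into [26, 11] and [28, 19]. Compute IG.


Parent = [54, 30], H_parent = 0.9403
H_left = 0.878 (n=37), H_right = 0.9734 (n=47)
H_children = (37/84)·0.878 + (47/84)·0.9734 = 0.9314
IG = 0.9403 - 0.9314 = 0.0089

0.0089


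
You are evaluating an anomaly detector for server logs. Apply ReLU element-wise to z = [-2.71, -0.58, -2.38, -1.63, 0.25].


ReLU(-2.71) = max(0, -2.71) = 0.0
ReLU(-0.58) = max(0, -0.58) = 0.0
ReLU(-2.38) = max(0, -2.38) = 0.0
ReLU(-1.63) = max(0, -1.63) = 0.0
ReLU(0.25) = max(0, 0.25) = 0.25
result = [0.0, 0.0, 0.0, 0.0, 0.25]

[0.0, 0.0, 0.0, 0.0, 0.25]


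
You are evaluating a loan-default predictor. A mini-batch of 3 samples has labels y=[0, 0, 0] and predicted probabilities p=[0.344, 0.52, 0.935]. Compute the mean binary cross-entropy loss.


L[0] = -ln(1-0.344) = -ln(0.656) = 0.4216
L[1] = -ln(1-0.52) = -ln(0.48) = 0.734
L[2] = -ln(1-0.935) = -ln(0.065) = 2.7334
mean = (0.4216 + 0.734 + 2.7334)/3 = 1.2963

1.2963


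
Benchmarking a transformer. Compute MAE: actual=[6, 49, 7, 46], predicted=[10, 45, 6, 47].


Absolute errors: |6-10|=4, |49-45|=4, |7-6|=1, |46-47|=1
Sum = 10
MAE = 10/4 = 5/2

5/2


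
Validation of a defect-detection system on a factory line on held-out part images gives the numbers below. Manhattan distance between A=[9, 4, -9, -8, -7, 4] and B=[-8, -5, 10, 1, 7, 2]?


d = |9+ 8| + |4+ 5| + |-9-10| + |-8-1| + |-7-7| + |4-2|
  = 17 + 9 + 19 + 9 + 14 + 2
  = 70

70


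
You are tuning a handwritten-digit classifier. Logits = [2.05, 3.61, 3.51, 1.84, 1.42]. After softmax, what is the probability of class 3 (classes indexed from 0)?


Exponentials: e^2.05=7.7679, e^3.61=36.9661, e^3.51=33.4483, e^1.84=6.2965, e^1.42=4.1371
Sum = 88.6159
Softmax = [0.0877, 0.4171, 0.3775, 0.0711, 0.0467]
p[3] = 6.2965/88.6159 = 0.0711

0.0711


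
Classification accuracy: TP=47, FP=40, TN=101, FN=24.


Accuracy = (TP+TN)/(TP+TN+FP+FN)
= (47+101)/(212)
= 148/212 = 69.81%

69.81%


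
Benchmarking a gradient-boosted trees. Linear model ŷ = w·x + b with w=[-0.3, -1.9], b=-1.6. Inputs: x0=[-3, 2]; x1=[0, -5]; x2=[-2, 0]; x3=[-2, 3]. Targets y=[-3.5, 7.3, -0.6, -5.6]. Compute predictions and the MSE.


ŷ0 = (-0.3)·(-3) + (-1.9)·(2) - 1.6 = -4.5
ŷ1 = (-0.3)·(0) + (-1.9)·(-5) - 1.6 = 7.9
ŷ2 = (-0.3)·(-2) + (-1.9)·(0) - 1.6 = -1.0
ŷ3 = (-0.3)·(-2) + (-1.9)·(3) - 1.6 = -6.7
errors² = [1.0, 0.36, 0.16, 1.21]
MSE = 2.7300/4 = 0.6825

0.6825


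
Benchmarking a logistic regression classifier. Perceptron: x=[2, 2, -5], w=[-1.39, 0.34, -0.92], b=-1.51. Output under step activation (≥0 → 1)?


z = (2)·(-1.39) + (2)·(0.34) + (-5)·(-0.92) - 1.51
  = 0.99
step(z) = 1 (z≥0)

1


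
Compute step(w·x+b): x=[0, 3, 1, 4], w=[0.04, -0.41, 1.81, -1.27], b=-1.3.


z = (0)·(0.04) + (3)·(-0.41) + (1)·(1.81) + (4)·(-1.27) - 1.3
  = -5.8
step(z) = 0 (z<0)

0


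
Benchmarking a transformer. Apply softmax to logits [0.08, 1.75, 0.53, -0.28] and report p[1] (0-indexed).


Exponentials: e^0.08=1.0833, e^1.75=5.7546, e^0.53=1.6989, e^-0.28=0.7558
Sum = 9.2926
Softmax = [0.1166, 0.6193, 0.1828, 0.0813]
p[1] = 5.7546/9.2926 = 0.6193

0.6193


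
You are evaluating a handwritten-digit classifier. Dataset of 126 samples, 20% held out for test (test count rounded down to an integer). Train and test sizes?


Test = ⌊126·20/100⌋ = 25
Train = 126 - 25 = 101

Train: 101, Test: 25


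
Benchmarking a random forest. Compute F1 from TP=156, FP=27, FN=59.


Precision = 156/183 = 0.8525
Recall = 156/215 = 0.7256
F1 = 2·P·R/(P+R) = 2·TP/(2·TP+FP+FN) = 312/(312+27+59) = 312/398 = 0.7839

0.7839


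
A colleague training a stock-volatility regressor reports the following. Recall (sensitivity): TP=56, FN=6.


Recall = TP/(TP+FN)
= 56/(56+6)
= 56/62 = 90.32%

90.32%


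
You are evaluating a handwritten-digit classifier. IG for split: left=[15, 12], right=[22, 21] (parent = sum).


Parent = [37, 33], H_parent = 0.9976
H_left = 0.9911 (n=27), H_right = 0.9996 (n=43)
H_children = (27/70)·0.9911 + (43/70)·0.9996 = 0.9963
IG = 0.9976 - 0.9963 = 0.0013

0.0013


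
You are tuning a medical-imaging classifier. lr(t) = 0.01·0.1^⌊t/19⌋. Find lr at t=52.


n_drops = ⌊52/19⌋ = 2
lr = 0.01·0.1^2 = 0.01·0.01 = 0.0001

0.0001


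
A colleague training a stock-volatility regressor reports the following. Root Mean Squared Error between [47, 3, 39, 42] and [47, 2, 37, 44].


MSE = 9/4 = 2.25
RMSE = √(9/4) = 1.5

1.5


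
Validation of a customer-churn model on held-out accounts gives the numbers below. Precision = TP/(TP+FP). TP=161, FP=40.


Precision = TP/(TP+FP)
= 161/(161+40)
= 161/201 = 80.1%

80.1%


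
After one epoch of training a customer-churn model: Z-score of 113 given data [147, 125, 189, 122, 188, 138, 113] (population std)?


μ = 146, σ = 28.7452
z = (113 - 146)/28.7452 = -1.148

-1.148


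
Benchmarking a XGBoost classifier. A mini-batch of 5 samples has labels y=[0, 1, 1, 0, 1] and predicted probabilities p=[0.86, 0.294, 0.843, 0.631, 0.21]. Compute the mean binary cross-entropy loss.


L[0] = -ln(1-0.86) = -ln(0.14) = 1.9661
L[1] = -ln(0.294) = 1.2242
L[2] = -ln(0.843) = 0.1708
L[3] = -ln(1-0.631) = -ln(0.369) = 0.997
L[4] = -ln(0.21) = 1.5606
mean = (1.9661 + 1.2242 + 0.1708 + 0.997 + 1.5606)/5 = 1.1837

1.1837


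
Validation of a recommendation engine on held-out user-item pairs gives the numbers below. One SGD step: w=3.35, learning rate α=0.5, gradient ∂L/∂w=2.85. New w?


w_new = w - α·∇
= 3.35 - 0.5·2.85
= 3.35 - 1.425
= 1.925

1.925


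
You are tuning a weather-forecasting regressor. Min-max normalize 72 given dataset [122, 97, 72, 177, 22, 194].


min=22, max=194
(72-22)/(194-22) = 50/172 = 0.2907

0.2907


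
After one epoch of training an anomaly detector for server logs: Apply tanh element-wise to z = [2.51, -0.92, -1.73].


tanh(2.51) = 0.9869
tanh(-0.92) = -0.7259
tanh(-1.73) = -0.9391
result = [0.9869, -0.7259, -0.9391]

[0.9869, -0.7259, -0.9391]


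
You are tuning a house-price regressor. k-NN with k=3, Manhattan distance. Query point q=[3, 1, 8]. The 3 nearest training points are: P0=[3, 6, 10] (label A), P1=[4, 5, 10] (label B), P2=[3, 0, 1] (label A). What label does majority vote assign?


d(q,P0) = 7  (label A)
d(q,P1) = 7  (label B)
d(q,P2) = 8  (label A)
Votes: A=2, B=1
Majority → A

A


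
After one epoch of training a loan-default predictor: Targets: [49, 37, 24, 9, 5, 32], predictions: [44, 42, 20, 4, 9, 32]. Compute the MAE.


Absolute errors: |49-44|=5, |37-42|=5, |24-20|=4, |9-4|=5, |5-9|=4, |32-32|=0
Sum = 23
MAE = 23/6 = 23/6

23/6


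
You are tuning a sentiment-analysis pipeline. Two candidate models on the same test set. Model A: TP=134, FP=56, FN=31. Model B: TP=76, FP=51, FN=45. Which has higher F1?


Model A: P=134/190=0.7053, R=134/165=0.8121, F1=2PR/(P+R)=2TP/(2TP+FP+FN)=268/355=0.7549
Model B: P=76/127=0.5984, R=76/121=0.6281, F1=2PR/(P+R)=2TP/(2TP+FP+FN)=152/248=0.6129
0.7549 > 0.6129 → Model A

Model A


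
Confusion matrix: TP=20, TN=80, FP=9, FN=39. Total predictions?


Total = TP + TN + FP + FN
= 20 + 80 + 9 + 39
= 148
(Predicted positive: 29, predicted negative: 119)

148


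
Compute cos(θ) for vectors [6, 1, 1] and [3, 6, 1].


A·B = 6·3 + 1·6 + 1·1 = 25
‖A‖ = √38 = 6.1644, ‖B‖ = √46 = 6.7823
cos = 25/(√38·√46) = 25/√1748 = 0.598

0.598


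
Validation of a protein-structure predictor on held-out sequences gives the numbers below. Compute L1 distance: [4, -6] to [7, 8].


d = |4-7| + |-6-8|
  = 3 + 14
  = 17

17


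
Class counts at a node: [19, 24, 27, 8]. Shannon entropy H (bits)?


Probabilities: [19/78, 24/78, 27/78, 8/78] ≈ [0.2436, 0.3077, 0.3462, 0.1026]
H = -((19/78)·log₂(19/78) + (24/78)·log₂(24/78) + (27/78)·log₂(27/78) + (8/78)·log₂(8/78))
  = 1.8863 bits

1.8863 bits


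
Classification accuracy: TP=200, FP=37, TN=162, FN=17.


Accuracy = (TP+TN)/(TP+TN+FP+FN)
= (200+162)/(416)
= 362/416 = 87.02%

87.02%


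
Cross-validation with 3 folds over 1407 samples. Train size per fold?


Fold size = 1407/3 = 469
Training per fold = 1407 - 469 = 938

938


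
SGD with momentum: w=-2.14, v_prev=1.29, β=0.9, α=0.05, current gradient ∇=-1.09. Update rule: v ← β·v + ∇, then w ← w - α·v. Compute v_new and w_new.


v_new = 0.9·1.29 - 1.09 = 1.161 - 1.09 = 0.071
w_new = -2.14 - 0.05·0.071 = -2.14 - 0.00355 = -2.14355

v_new=0.071, w_new=-2.14355


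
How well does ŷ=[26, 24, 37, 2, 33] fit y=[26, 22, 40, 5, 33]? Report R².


ȳ = 25.2
SS_res = Σ(y-ŷ)² = 22
SS_tot = Σ(y-ȳ)² = 698.8
R² = 1 - SS_res/SS_tot = 1 - 0.0315 = 0.9685

0.9685


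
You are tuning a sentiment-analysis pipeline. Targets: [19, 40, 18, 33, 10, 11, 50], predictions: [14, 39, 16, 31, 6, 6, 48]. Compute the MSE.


Squared errors: (19-14)²=25, (40-39)²=1, (18-16)²=4, (33-31)²=4, (10-6)²=16, (11-6)²=25, (50-48)²=4
Sum = 79
MSE = 79/7 = 79/7

79/7


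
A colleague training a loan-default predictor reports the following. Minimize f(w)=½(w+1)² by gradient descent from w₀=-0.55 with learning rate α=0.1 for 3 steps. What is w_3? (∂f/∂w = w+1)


step 1: grad = -0.55+1 = 0.45; w = -0.55 - 0.1·(0.45) = -0.595
step 2: grad = -0.595+1 = 0.405; w = -0.595 - 0.1·(0.405) = -0.6355
step 3: grad = -0.6355+1 = 0.3645; w = -0.6355 - 0.1·(0.3645) = -0.67195

-0.67195


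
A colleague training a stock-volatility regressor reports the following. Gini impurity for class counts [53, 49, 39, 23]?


Probabilities: [53/164, 49/164, 39/164, 23/164] ≈ [0.3232, 0.2988, 0.2378, 0.1402]
Σpᵢ² = (2809 + 2401 + 1521 + 529)/164² = 7260/26896
Gini = 1 - Σpᵢ² = 1 - 7260/26896 = 0.7301

0.7301


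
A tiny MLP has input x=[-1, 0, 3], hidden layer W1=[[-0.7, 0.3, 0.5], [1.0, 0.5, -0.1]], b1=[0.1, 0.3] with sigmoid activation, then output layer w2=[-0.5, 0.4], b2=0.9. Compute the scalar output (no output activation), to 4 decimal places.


z1[0] = (-0.7)·(-1) + (0.3)·(0) + (0.5)·(3) + 0.1 = 2.3
z1[1] = (1.0)·(-1) + (0.5)·(0) + (-0.1)·(3) + 0.3 = -1.0
h = sigmoid(z1) = [0.9089, 0.2689]
output = (-0.5)·(0.9089) + (0.4)·(0.2689) + 0.9 = 0.5531

0.5531


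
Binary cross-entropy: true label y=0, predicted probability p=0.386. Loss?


BCE = -[y·ln(p) + (1-y)·ln(1-p)]
= -0 - 1·ln(1-0.386)
= -ln(0.614) = 0.4878

0.4878


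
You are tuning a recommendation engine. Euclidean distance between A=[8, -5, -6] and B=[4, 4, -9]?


d = √((8-4)² + (-5-4)² + (-6+ 9)²)
  = √(16 + 81 + 9)
  = √106 = 10.2956

10.2956


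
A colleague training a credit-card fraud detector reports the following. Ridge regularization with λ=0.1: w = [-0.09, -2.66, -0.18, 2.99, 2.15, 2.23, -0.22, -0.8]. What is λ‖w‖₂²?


‖w‖₂² = (-0.09)² + (-2.66)² + (-0.18)² + (2.99)² + (2.15)² + (2.23)² + (-0.22)² + (-0.8)²
     = 0.0081 + 7.0756 + 0.0324 + 8.9401 + 4.6225 + 4.9729 + 0.0484 + 0.64
     = 26.34
λ·‖w‖₂² = 0.1·26.34 = 2.634

2.634


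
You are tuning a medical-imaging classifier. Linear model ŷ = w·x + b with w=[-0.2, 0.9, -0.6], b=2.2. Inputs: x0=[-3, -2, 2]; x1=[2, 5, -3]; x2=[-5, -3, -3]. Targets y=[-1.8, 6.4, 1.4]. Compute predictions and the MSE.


ŷ0 = (-0.2)·(-3) + (0.9)·(-2) + (-0.6)·(2) + 2.2 = -0.2
ŷ1 = (-0.2)·(2) + (0.9)·(5) + (-0.6)·(-3) + 2.2 = 8.1
ŷ2 = (-0.2)·(-5) + (0.9)·(-3) + (-0.6)·(-3) + 2.2 = 2.3
errors² = [2.56, 2.89, 0.81]
MSE = 6.2600/3 = 2.0867

2.0867


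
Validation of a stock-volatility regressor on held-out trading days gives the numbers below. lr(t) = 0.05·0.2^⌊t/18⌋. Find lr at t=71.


n_drops = ⌊71/18⌋ = 3
lr = 0.05·0.2^3 = 0.05·0.008 = 0.0004

0.0004


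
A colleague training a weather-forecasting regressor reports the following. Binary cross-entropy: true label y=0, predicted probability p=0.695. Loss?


BCE = -[y·ln(p) + (1-y)·ln(1-p)]
= -0 - 1·ln(1-0.695)
= -ln(0.305) = 1.1874

1.1874


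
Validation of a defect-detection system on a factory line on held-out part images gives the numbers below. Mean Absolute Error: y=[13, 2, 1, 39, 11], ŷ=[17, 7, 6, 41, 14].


Absolute errors: |13-17|=4, |2-7|=5, |1-6|=5, |39-41|=2, |11-14|=3
Sum = 19
MAE = 19/5 = 19/5

19/5


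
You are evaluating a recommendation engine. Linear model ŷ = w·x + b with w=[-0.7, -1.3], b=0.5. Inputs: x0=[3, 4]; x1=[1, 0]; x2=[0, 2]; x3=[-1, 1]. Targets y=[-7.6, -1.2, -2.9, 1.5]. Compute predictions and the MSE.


ŷ0 = (-0.7)·(3) + (-1.3)·(4) + 0.5 = -6.8
ŷ1 = (-0.7)·(1) + (-1.3)·(0) + 0.5 = -0.2
ŷ2 = (-0.7)·(0) + (-1.3)·(2) + 0.5 = -2.1
ŷ3 = (-0.7)·(-1) + (-1.3)·(1) + 0.5 = -0.1
errors² = [0.64, 1.0, 0.64, 2.56]
MSE = 4.8400/4 = 1.21

1.21


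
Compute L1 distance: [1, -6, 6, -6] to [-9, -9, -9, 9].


d = |1+ 9| + |-6+ 9| + |6+ 9| + |-6-9|
  = 10 + 3 + 15 + 15
  = 43

43


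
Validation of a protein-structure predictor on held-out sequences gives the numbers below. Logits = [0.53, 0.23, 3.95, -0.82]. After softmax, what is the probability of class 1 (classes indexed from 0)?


Exponentials: e^0.53=1.6989, e^0.23=1.2586, e^3.95=51.9354, e^-0.82=0.4404
Sum = 55.3333
Softmax = [0.0307, 0.0227, 0.9386, 0.008]
p[1] = 1.2586/55.3333 = 0.0227

0.0227


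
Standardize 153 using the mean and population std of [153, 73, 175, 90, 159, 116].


μ = 127.6667, σ = 37.4329
z = (153 - 127.6667)/37.4329 = 0.6768

0.6768


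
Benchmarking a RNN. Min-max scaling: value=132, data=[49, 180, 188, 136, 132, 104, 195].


min=49, max=195
(132-49)/(195-49) = 83/146 = 0.5685

0.5685


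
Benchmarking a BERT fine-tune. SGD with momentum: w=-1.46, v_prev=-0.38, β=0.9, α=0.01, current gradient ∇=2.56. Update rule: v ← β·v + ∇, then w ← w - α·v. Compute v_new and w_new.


v_new = 0.9·-0.38 + 2.56 = -0.342 + 2.56 = 2.218
w_new = -1.46 - 0.01·2.218 = -1.46 - 0.02218 = -1.48218

v_new=2.218, w_new=-1.48218


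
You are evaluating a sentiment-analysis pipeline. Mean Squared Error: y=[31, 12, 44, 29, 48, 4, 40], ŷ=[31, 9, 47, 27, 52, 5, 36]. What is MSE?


Squared errors: (31-31)²=0, (12-9)²=9, (44-47)²=9, (29-27)²=4, (48-52)²=16, (4-5)²=1, (40-36)²=16
Sum = 55
MSE = 55/7 = 55/7

55/7


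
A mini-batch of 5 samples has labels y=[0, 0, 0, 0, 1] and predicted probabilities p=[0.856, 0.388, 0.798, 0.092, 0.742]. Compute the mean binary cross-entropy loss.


L[0] = -ln(1-0.856) = -ln(0.144) = 1.9379
L[1] = -ln(1-0.388) = -ln(0.612) = 0.491
L[2] = -ln(1-0.798) = -ln(0.202) = 1.5995
L[3] = -ln(1-0.092) = -ln(0.908) = 0.0965
L[4] = -ln(0.742) = 0.2984
mean = (1.9379 + 0.491 + 1.5995 + 0.0965 + 0.2984)/5 = 0.8847

0.8847


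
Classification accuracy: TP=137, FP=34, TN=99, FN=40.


Accuracy = (TP+TN)/(TP+TN+FP+FN)
= (137+99)/(310)
= 236/310 = 76.13%

76.13%


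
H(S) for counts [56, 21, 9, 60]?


Probabilities: [56/146, 21/146, 9/146, 60/146] ≈ [0.3836, 0.1438, 0.0616, 0.411]
H = -((56/146)·log₂(56/146) + (21/146)·log₂(21/146) + (9/146)·log₂(9/146) + (60/146)·log₂(60/146))
  = 1.7077 bits

1.7077 bits


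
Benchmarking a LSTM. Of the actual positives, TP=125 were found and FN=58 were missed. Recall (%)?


Recall = TP/(TP+FN)
= 125/(125+58)
= 125/183 = 68.31%

68.31%


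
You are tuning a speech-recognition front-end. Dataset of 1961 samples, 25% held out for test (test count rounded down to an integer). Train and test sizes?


Test = ⌊1961·25/100⌋ = 490
Train = 1961 - 490 = 1471

Train: 1471, Test: 490


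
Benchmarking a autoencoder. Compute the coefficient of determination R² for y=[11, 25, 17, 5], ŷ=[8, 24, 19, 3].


ȳ = 14.5
SS_res = Σ(y-ŷ)² = 18
SS_tot = Σ(y-ȳ)² = 219
R² = 1 - SS_res/SS_tot = 1 - 0.0822 = 0.9178

0.9178


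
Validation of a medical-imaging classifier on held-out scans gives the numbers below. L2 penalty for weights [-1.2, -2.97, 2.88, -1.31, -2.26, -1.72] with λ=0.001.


‖w‖₂² = (-1.2)² + (-2.97)² + (2.88)² + (-1.31)² + (-2.26)² + (-1.72)²
     = 1.44 + 8.8209 + 8.2944 + 1.7161 + 5.1076 + 2.9584
     = 28.3374
λ·‖w‖₂² = 0.001·28.3374 = 0.028337

0.028337


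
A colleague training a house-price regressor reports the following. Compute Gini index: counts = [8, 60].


Probabilities: [8/68, 60/68] ≈ [0.1176, 0.8824]
Σpᵢ² = (64 + 3600)/68² = 3664/4624
Gini = 1 - Σpᵢ² = 1 - 3664/4624 = 0.2076

0.2076


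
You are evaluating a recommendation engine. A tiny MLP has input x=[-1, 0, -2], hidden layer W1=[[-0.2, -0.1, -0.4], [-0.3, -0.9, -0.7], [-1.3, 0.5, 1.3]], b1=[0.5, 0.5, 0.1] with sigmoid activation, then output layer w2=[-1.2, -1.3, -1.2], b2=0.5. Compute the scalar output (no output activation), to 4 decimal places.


z1[0] = (-0.2)·(-1) + (-0.1)·(0) + (-0.4)·(-2) + 0.5 = 1.5
z1[1] = (-0.3)·(-1) + (-0.9)·(0) + (-0.7)·(-2) + 0.5 = 2.2
z1[2] = (-1.3)·(-1) + (0.5)·(0) + (1.3)·(-2) + 0.1 = -1.2
h = sigmoid(z1) = [0.8176, 0.9002, 0.2315]
output = (-1.2)·(0.8176) + (-1.3)·(0.9002) + (-1.2)·(0.2315) + 0.5 = -1.9292

-1.9292


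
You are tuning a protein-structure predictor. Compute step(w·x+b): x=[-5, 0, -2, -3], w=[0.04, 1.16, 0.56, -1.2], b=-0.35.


z = (-5)·(0.04) + (0)·(1.16) + (-2)·(0.56) + (-3)·(-1.2) - 0.35
  = 1.93
step(z) = 1 (z≥0)

1


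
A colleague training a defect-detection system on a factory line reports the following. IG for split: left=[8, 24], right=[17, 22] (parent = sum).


Parent = [25, 46], H_parent = 0.9359
H_left = 0.8113 (n=32), H_right = 0.9881 (n=39)
H_children = (32/71)·0.8113 + (39/71)·0.9881 = 0.9084
IG = 0.9359 - 0.9084 = 0.0275

0.0275


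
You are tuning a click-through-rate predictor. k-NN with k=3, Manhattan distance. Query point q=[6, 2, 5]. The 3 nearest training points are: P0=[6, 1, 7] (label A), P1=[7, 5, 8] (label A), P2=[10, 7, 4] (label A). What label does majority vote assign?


d(q,P0) = 3  (label A)
d(q,P1) = 7  (label A)
d(q,P2) = 10  (label A)
Votes: A=3, B=0
Majority → A

A


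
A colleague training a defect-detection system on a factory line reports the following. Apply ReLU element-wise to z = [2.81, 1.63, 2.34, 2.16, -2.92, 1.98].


ReLU(2.81) = max(0, 2.81) = 2.81
ReLU(1.63) = max(0, 1.63) = 1.63
ReLU(2.34) = max(0, 2.34) = 2.34
ReLU(2.16) = max(0, 2.16) = 2.16
ReLU(-2.92) = max(0, -2.92) = 0.0
ReLU(1.98) = max(0, 1.98) = 1.98
result = [2.81, 1.63, 2.34, 2.16, 0.0, 1.98]

[2.81, 1.63, 2.34, 2.16, 0.0, 1.98]


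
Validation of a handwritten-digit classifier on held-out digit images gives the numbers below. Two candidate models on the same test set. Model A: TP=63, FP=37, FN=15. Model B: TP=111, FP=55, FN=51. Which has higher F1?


Model A: P=63/100=0.63, R=63/78=0.8077, F1=2PR/(P+R)=2TP/(2TP+FP+FN)=126/178=0.7079
Model B: P=111/166=0.6687, R=111/162=0.6852, F1=2PR/(P+R)=2TP/(2TP+FP+FN)=222/328=0.6768
0.7079 > 0.6768 → Model A

Model A


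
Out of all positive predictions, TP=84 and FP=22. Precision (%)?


Precision = TP/(TP+FP)
= 84/(84+22)
= 84/106 = 79.25%

79.25%


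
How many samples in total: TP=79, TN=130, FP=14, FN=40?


Total = TP + TN + FP + FN
= 79 + 130 + 14 + 40
= 263
(Predicted positive: 93, predicted negative: 170)

263


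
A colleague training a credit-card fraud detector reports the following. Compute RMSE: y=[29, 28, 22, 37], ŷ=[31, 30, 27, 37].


MSE = 33/4 = 8.25
RMSE = √(33/4) = 2.8723

2.8723


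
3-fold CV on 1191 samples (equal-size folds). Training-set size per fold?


Fold size = 1191/3 = 397
Training per fold = 1191 - 397 = 794

794


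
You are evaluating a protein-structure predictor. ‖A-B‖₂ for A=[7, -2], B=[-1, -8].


d = √((7+ 1)² + (-2+ 8)²)
  = √(64 + 36)
  = √100 = 10.0

10.0


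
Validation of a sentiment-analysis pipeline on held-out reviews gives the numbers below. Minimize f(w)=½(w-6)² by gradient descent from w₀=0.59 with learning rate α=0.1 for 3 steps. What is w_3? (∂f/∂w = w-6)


step 1: grad = 0.59-6 = -5.41; w = 0.59 - 0.1·(-5.41) = 1.131
step 2: grad = 1.131-6 = -4.869; w = 1.131 - 0.1·(-4.869) = 1.6179
step 3: grad = 1.6179-6 = -4.3821; w = 1.6179 - 0.1·(-4.3821) = 2.05611

2.05611


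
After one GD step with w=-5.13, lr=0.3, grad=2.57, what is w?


w_new = w - α·∇
= -5.13 - 0.3·2.57
= -5.13 - 0.771
= -5.901

-5.901


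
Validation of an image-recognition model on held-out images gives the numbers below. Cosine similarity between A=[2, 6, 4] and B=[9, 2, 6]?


A·B = 2·9 + 6·2 + 4·6 = 54
‖A‖ = √56 = 7.4833, ‖B‖ = √121 = 11
cos = 54/(√56·√121) = 54/√6776 = 0.656

0.656


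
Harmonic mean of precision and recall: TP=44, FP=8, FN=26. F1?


Precision = 44/52 = 0.8462
Recall = 44/70 = 0.6286
F1 = 2·P·R/(P+R) = 2·TP/(2·TP+FP+FN) = 88/(88+8+26) = 88/122 = 0.7213

0.7213


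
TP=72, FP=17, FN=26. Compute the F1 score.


Precision = 72/89 = 0.809
Recall = 72/98 = 0.7347
F1 = 2·P·R/(P+R) = 2·TP/(2·TP+FP+FN) = 144/(144+17+26) = 144/187 = 0.7701

0.7701


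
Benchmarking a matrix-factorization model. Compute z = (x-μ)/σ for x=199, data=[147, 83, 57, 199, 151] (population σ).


μ = 127.4, σ = 50.9808
z = (199 - 127.4)/50.9808 = 1.4045

1.4045


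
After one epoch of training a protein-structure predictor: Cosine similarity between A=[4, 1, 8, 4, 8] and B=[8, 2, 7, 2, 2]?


A·B = 4·8 + 1·2 + 8·7 + 4·2 + 8·2 = 114
‖A‖ = √161 = 12.6886, ‖B‖ = √125 = 11.1803
cos = 114/(√161·√125) = 114/√20125 = 0.8036

0.8036


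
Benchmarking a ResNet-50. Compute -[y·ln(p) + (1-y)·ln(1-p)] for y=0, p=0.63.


BCE = -[y·ln(p) + (1-y)·ln(1-p)]
= -0 - 1·ln(1-0.63)
= -ln(0.37) = 0.9943

0.9943


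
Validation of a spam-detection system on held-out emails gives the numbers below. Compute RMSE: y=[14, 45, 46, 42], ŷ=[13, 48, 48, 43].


MSE = 15/4 = 3.75
RMSE = √(15/4) = 1.9365

1.9365


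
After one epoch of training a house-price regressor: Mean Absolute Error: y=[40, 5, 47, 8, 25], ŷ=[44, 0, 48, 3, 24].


Absolute errors: |40-44|=4, |5-0|=5, |47-48|=1, |8-3|=5, |25-24|=1
Sum = 16
MAE = 16/5 = 16/5

16/5


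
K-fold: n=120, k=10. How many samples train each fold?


Fold size = 120/10 = 12
Training per fold = 120 - 12 = 108

108


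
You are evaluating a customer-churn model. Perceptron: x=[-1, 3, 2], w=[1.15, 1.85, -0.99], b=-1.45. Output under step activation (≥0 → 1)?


z = (-1)·(1.15) + (3)·(1.85) + (2)·(-0.99) - 1.45
  = 0.97
step(z) = 1 (z≥0)

1


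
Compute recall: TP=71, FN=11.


Recall = TP/(TP+FN)
= 71/(71+11)
= 71/82 = 86.59%

86.59%


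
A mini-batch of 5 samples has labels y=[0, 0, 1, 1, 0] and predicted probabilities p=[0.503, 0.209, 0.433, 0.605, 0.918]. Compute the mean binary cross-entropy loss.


L[0] = -ln(1-0.503) = -ln(0.497) = 0.6992
L[1] = -ln(1-0.209) = -ln(0.791) = 0.2345
L[2] = -ln(0.433) = 0.837
L[3] = -ln(0.605) = 0.5025
L[4] = -ln(1-0.918) = -ln(0.082) = 2.501
mean = (0.6992 + 0.2345 + 0.837 + 0.5025 + 2.501)/5 = 0.9548

0.9548


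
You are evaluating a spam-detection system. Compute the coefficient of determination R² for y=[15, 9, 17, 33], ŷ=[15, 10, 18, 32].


ȳ = 18.5
SS_res = Σ(y-ŷ)² = 3
SS_tot = Σ(y-ȳ)² = 315
R² = 1 - SS_res/SS_tot = 1 - 0.0095 = 0.9905

0.9905


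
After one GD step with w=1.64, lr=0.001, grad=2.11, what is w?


w_new = w - α·∇
= 1.64 - 0.001·2.11
= 1.64 - 0.00211
= 1.63789

1.63789


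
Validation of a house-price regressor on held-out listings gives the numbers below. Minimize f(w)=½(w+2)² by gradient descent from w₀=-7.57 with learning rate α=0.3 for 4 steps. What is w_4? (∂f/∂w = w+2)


step 1: grad = -7.57+2 = -5.57; w = -7.57 - 0.3·(-5.57) = -5.899
step 2: grad = -5.899+2 = -3.899; w = -5.899 - 0.3·(-3.899) = -4.7293
step 3: grad = -4.7293+2 = -2.7293; w = -4.7293 - 0.3·(-2.7293) = -3.91051
step 4: grad = -3.91051+2 = -1.91051; w = -3.91051 - 0.3·(-1.91051) = -3.337357

-3.337357


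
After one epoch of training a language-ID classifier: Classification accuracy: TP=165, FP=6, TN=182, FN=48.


Accuracy = (TP+TN)/(TP+TN+FP+FN)
= (165+182)/(401)
= 347/401 = 86.53%

86.53%


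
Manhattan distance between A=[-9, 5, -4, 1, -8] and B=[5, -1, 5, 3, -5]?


d = |-9-5| + |5+ 1| + |-4-5| + |1-3| + |-8+ 5|
  = 14 + 6 + 9 + 2 + 3
  = 34

34


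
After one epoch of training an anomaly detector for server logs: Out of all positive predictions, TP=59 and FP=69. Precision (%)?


Precision = TP/(TP+FP)
= 59/(59+69)
= 59/128 = 46.09%

46.09%


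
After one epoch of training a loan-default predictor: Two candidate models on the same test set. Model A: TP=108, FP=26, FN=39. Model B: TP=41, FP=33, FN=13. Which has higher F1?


Model A: P=108/134=0.806, R=108/147=0.7347, F1=2PR/(P+R)=2TP/(2TP+FP+FN)=216/281=0.7687
Model B: P=41/74=0.5541, R=41/54=0.7593, F1=2PR/(P+R)=2TP/(2TP+FP+FN)=82/128=0.6406
0.7687 > 0.6406 → Model A

Model A


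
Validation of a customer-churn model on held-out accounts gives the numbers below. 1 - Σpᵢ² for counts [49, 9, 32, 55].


Probabilities: [49/145, 9/145, 32/145, 55/145] ≈ [0.3379, 0.0621, 0.2207, 0.3793]
Σpᵢ² = (2401 + 81 + 1024 + 3025)/145² = 6531/21025
Gini = 1 - Σpᵢ² = 1 - 6531/21025 = 0.6894

0.6894


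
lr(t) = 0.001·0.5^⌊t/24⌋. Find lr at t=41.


n_drops = ⌊41/24⌋ = 1
lr = 0.001·0.5^1 = 0.001·0.5 = 0.0005

0.0005


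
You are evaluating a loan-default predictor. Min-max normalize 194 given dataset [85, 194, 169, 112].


min=85, max=194
(194-85)/(194-85) = 109/109 = 1.0

1.0


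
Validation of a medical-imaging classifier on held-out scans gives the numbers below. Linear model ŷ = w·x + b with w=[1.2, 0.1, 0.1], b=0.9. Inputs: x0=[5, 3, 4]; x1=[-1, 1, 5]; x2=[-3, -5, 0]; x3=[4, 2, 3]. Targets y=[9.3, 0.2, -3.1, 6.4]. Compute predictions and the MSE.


ŷ0 = (1.2)·(5) + (0.1)·(3) + (0.1)·(4) + 0.9 = 7.6
ŷ1 = (1.2)·(-1) + (0.1)·(1) + (0.1)·(5) + 0.9 = 0.3
ŷ2 = (1.2)·(-3) + (0.1)·(-5) + (0.1)·(0) + 0.9 = -3.2
ŷ3 = (1.2)·(4) + (0.1)·(2) + (0.1)·(3) + 0.9 = 6.2
errors² = [2.89, 0.01, 0.01, 0.04]
MSE = 2.9500/4 = 0.7375

0.7375


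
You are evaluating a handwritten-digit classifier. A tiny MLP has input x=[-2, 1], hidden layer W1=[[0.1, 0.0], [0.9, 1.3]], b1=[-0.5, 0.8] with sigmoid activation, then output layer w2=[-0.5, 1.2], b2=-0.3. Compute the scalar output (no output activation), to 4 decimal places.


z1[0] = (0.1)·(-2) + (0.0)·(1) - 0.5 = -0.7
z1[1] = (0.9)·(-2) + (1.3)·(1) + 0.8 = 0.3
h = sigmoid(z1) = [0.3318, 0.5744]
output = (-0.5)·(0.3318) + (1.2)·(0.5744) - 0.3 = 0.2234

0.2234


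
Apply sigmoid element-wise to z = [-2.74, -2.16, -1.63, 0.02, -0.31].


σ(-2.74) = 1/(1+e^2.74) = 0.0607
σ(-2.16) = 1/(1+e^2.16) = 0.1034
σ(-1.63) = 1/(1+e^1.63) = 0.1638
σ(0.02) = 1/(1+e^-0.02) = 0.505
σ(-0.31) = 1/(1+e^0.31) = 0.4231
result = [0.0607, 0.1034, 0.1638, 0.505, 0.4231]

[0.0607, 0.1034, 0.1638, 0.505, 0.4231]


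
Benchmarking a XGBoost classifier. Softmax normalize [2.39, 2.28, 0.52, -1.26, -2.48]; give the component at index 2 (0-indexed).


Exponentials: e^2.39=10.9135, e^2.28=9.7767, e^0.52=1.682, e^-1.26=0.2837, e^-2.48=0.0837
Sum = 22.7396
Softmax = [0.4799, 0.4299, 0.074, 0.0125, 0.0037]
p[2] = 1.682/22.7396 = 0.074

0.074


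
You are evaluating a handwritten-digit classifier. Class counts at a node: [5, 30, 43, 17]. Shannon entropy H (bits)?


Probabilities: [5/95, 30/95, 43/95, 17/95] ≈ [0.0526, 0.3158, 0.4526, 0.1789]
H = -((5/95)·log₂(5/95) + (30/95)·log₂(30/95) + (43/95)·log₂(43/95) + (17/95)·log₂(17/95))
  = 1.7106 bits

1.7106 bits


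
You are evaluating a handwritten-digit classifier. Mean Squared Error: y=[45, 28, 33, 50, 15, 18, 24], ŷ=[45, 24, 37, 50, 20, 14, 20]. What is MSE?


Squared errors: (45-45)²=0, (28-24)²=16, (33-37)²=16, (50-50)²=0, (15-20)²=25, (18-14)²=16, (24-20)²=16
Sum = 89
MSE = 89/7 = 89/7

89/7


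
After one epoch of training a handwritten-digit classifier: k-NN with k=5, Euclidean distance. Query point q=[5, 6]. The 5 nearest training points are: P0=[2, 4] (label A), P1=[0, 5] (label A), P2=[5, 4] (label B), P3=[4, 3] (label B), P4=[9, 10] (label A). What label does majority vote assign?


d(q,P0) = 3.6056  (label A)
d(q,P1) = 5.099  (label A)
d(q,P2) = 2.0  (label B)
d(q,P3) = 3.1623  (label B)
d(q,P4) = 5.6569  (label A)
Votes: A=3, B=2
Majority → A

A


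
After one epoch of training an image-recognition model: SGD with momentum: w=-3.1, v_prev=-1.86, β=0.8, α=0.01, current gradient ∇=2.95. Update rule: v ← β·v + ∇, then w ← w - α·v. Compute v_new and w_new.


v_new = 0.8·-1.86 + 2.95 = -1.488 + 2.95 = 1.462
w_new = -3.1 - 0.01·1.462 = -3.1 - 0.01462 = -3.11462

v_new=1.462, w_new=-3.11462


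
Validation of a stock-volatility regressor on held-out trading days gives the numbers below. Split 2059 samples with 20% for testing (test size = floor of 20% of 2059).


Test = ⌊2059·20/100⌋ = 411
Train = 2059 - 411 = 1648

Train: 1648, Test: 411


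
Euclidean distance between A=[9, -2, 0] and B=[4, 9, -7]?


d = √((9-4)² + (-2-9)² + (0+ 7)²)
  = √(25 + 121 + 49)
  = √195 = 13.9642

13.9642


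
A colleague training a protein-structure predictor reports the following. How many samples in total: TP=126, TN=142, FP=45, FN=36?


Total = TP + TN + FP + FN
= 126 + 142 + 45 + 36
= 349
(Predicted positive: 171, predicted negative: 178)

349


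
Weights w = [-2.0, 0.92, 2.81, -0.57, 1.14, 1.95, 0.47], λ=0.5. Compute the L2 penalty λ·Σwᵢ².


‖w‖₂² = (-2.0)² + (0.92)² + (2.81)² + (-0.57)² + (1.14)² + (1.95)² + (0.47)²
     = 4 + 0.8464 + 7.8961 + 0.3249 + 1.2996 + 3.8025 + 0.2209
     = 18.3904
λ·‖w‖₂² = 0.5·18.3904 = 9.1952

9.1952


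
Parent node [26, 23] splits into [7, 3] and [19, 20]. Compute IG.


Parent = [26, 23], H_parent = 0.9973
H_left = 0.8813 (n=10), H_right = 0.9995 (n=39)
H_children = (10/49)·0.8813 + (39/49)·0.9995 = 0.9754
IG = 0.9973 - 0.9754 = 0.0219

0.0219


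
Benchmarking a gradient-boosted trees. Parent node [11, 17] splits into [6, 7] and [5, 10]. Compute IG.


Parent = [11, 17], H_parent = 0.9666
H_left = 0.9957 (n=13), H_right = 0.9183 (n=15)
H_children = (13/28)·0.9957 + (15/28)·0.9183 = 0.9542
IG = 0.9666 - 0.9542 = 0.0124

0.0124


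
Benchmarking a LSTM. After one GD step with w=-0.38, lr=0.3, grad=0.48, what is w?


w_new = w - α·∇
= -0.38 - 0.3·0.48
= -0.38 - 0.144
= -0.524

-0.524


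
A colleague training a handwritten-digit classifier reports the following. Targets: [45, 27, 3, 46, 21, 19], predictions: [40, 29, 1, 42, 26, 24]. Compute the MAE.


Absolute errors: |45-40|=5, |27-29|=2, |3-1|=2, |46-42|=4, |21-26|=5, |19-24|=5
Sum = 23
MAE = 23/6 = 23/6

23/6


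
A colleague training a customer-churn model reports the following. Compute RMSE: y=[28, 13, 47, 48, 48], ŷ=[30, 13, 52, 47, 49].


MSE = 31/5 = 6.2
RMSE = √(31/5) = 2.49

2.49


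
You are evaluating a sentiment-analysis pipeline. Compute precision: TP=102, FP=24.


Precision = TP/(TP+FP)
= 102/(102+24)
= 102/126 = 80.95%

80.95%


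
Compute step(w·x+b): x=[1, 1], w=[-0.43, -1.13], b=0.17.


z = (1)·(-0.43) + (1)·(-1.13) + 0.17
  = -1.39
step(z) = 0 (z<0)

0


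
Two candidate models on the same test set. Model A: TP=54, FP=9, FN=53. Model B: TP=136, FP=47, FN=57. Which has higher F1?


Model A: P=54/63=0.8571, R=54/107=0.5047, F1=2PR/(P+R)=2TP/(2TP+FP+FN)=108/170=0.6353
Model B: P=136/183=0.7432, R=136/193=0.7047, F1=2PR/(P+R)=2TP/(2TP+FP+FN)=272/376=0.7234
0.6353 < 0.7234 → Model B

Model B


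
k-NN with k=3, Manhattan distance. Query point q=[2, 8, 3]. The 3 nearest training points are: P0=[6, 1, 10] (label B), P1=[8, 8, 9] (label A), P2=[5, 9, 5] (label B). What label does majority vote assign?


d(q,P0) = 18  (label B)
d(q,P1) = 12  (label A)
d(q,P2) = 6  (label B)
Votes: A=1, B=2
Majority → B

B


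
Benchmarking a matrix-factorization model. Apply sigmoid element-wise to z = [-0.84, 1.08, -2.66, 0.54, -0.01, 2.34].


σ(-0.84) = 1/(1+e^0.84) = 0.3015
σ(1.08) = 1/(1+e^-1.08) = 0.7465
σ(-2.66) = 1/(1+e^2.66) = 0.0654
σ(0.54) = 1/(1+e^-0.54) = 0.6318
σ(-0.01) = 1/(1+e^0.01) = 0.4975
σ(2.34) = 1/(1+e^-2.34) = 0.9121
result = [0.3015, 0.7465, 0.0654, 0.6318, 0.4975, 0.9121]

[0.3015, 0.7465, 0.0654, 0.6318, 0.4975, 0.9121]


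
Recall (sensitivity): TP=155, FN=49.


Recall = TP/(TP+FN)
= 155/(155+49)
= 155/204 = 75.98%

75.98%


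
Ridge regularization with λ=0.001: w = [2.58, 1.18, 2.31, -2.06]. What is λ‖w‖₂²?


‖w‖₂² = (2.58)² + (1.18)² + (2.31)² + (-2.06)²
     = 6.6564 + 1.3924 + 5.3361 + 4.2436
     = 17.6285
λ·‖w‖₂² = 0.001·17.6285 = 0.017628

0.017628


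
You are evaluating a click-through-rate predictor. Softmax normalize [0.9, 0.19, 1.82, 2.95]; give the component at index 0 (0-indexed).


Exponentials: e^0.9=2.4596, e^0.19=1.2092, e^1.82=6.1719, e^2.95=19.106
Sum = 28.9467
Softmax = [0.085, 0.0418, 0.2132, 0.66]
p[0] = 2.4596/28.9467 = 0.085

0.085


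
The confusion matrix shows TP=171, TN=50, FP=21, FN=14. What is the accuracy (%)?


Accuracy = (TP+TN)/(TP+TN+FP+FN)
= (171+50)/(256)
= 221/256 = 86.33%

86.33%


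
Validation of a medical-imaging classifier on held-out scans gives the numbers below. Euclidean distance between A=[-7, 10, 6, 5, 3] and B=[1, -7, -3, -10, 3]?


d = √((-7-1)² + (10+ 7)² + (6+ 3)² + (5+ 10)² + (3-3)²)
  = √(64 + 289 + 81 + 225 + 0)
  = √659 = 25.671

25.671


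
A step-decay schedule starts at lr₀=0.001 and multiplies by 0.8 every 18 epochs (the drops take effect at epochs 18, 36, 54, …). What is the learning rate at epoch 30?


n_drops = ⌊30/18⌋ = 1
lr = 0.001·0.8^1 = 0.001·0.8 = 0.0008

0.0008


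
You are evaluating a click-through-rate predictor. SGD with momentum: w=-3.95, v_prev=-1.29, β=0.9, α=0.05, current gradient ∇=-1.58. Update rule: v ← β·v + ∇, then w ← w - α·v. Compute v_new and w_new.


v_new = 0.9·-1.29 - 1.58 = -1.161 - 1.58 = -2.741
w_new = -3.95 - 0.05·-2.741 = -3.95 + 0.13705 = -3.81295

v_new=-2.741, w_new=-3.81295


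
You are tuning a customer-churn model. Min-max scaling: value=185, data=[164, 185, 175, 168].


min=164, max=185
(185-164)/(185-164) = 21/21 = 1.0

1.0


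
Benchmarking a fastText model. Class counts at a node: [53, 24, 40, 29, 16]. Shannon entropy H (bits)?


Probabilities: [53/162, 24/162, 40/162, 29/162, 16/162] ≈ [0.3272, 0.1481, 0.2469, 0.179, 0.0988]
H = -((53/162)·log₂(53/162) + (24/162)·log₂(24/162) + (40/162)·log₂(40/162) + (29/162)·log₂(29/162) + (16/162)·log₂(16/162))
  = 2.2079 bits

2.2079 bits


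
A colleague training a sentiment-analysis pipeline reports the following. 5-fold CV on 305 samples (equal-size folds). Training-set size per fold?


Fold size = 305/5 = 61
Training per fold = 305 - 61 = 244

244


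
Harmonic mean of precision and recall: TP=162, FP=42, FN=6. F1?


Precision = 162/204 = 0.7941
Recall = 162/168 = 0.9643
F1 = 2·P·R/(P+R) = 2·TP/(2·TP+FP+FN) = 324/(324+42+6) = 324/372 = 0.871

0.871


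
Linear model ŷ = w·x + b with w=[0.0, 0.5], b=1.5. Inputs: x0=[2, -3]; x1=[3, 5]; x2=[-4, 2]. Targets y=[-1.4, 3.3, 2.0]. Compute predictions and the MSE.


ŷ0 = (0.0)·(2) + (0.5)·(-3) + 1.5 = 0.0
ŷ1 = (0.0)·(3) + (0.5)·(5) + 1.5 = 4.0
ŷ2 = (0.0)·(-4) + (0.5)·(2) + 1.5 = 2.5
errors² = [1.96, 0.49, 0.25]
MSE = 2.7000/3 = 0.9

0.9


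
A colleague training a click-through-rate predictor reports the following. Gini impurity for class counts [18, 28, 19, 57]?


Probabilities: [18/122, 28/122, 19/122, 57/122] ≈ [0.1475, 0.2295, 0.1557, 0.4672]
Σpᵢ² = (324 + 784 + 361 + 3249)/122² = 4718/14884
Gini = 1 - Σpᵢ² = 1 - 4718/14884 = 0.683

0.683


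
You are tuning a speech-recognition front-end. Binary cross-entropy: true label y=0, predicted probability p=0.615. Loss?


BCE = -[y·ln(p) + (1-y)·ln(1-p)]
= -0 - 1·ln(1-0.615)
= -ln(0.385) = 0.9545

0.9545


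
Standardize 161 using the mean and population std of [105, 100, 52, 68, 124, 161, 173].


μ = 111.8571, σ = 41.3951
z = (161 - 111.8571)/41.3951 = 1.1872

1.1872


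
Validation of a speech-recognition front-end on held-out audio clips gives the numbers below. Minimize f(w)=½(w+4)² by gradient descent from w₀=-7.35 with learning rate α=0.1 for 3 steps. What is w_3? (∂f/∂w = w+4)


step 1: grad = -7.35+4 = -3.35; w = -7.35 - 0.1·(-3.35) = -7.015
step 2: grad = -7.015+4 = -3.015; w = -7.015 - 0.1·(-3.015) = -6.7135
step 3: grad = -6.7135+4 = -2.7135; w = -6.7135 - 0.1·(-2.7135) = -6.44215

-6.44215


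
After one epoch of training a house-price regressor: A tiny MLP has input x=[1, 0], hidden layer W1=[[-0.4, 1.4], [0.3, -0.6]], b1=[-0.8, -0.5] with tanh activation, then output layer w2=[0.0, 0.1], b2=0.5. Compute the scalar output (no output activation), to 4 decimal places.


z1[0] = (-0.4)·(1) + (1.4)·(0) - 0.8 = -1.2
z1[1] = (0.3)·(1) + (-0.6)·(0) - 0.5 = -0.2
h = tanh(z1) = [-0.8337, -0.1974]
output = (0.0)·(-0.8337) + (0.1)·(-0.1974) + 0.5 = 0.4803

0.4803


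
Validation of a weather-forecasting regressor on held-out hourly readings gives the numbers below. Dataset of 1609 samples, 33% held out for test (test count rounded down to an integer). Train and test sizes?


Test = ⌊1609·33/100⌋ = 530
Train = 1609 - 530 = 1079

Train: 1079, Test: 530


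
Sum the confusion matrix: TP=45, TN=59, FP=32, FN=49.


Total = TP + TN + FP + FN
= 45 + 59 + 32 + 49
= 185
(Predicted positive: 77, predicted negative: 108)

185


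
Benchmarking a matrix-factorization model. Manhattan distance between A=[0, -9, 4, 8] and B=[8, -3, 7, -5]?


d = |0-8| + |-9+ 3| + |4-7| + |8+ 5|
  = 8 + 6 + 3 + 13
  = 30

30


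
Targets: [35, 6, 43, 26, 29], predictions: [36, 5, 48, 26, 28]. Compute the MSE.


Squared errors: (35-36)²=1, (6-5)²=1, (43-48)²=25, (26-26)²=0, (29-28)²=1
Sum = 28
MSE = 28/5 = 28/5

28/5


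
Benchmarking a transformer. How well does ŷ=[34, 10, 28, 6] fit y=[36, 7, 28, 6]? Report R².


ȳ = 19.25
SS_res = Σ(y-ŷ)² = 13
SS_tot = Σ(y-ȳ)² = 682.75
R² = 1 - SS_res/SS_tot = 1 - 0.019 = 0.981

0.981


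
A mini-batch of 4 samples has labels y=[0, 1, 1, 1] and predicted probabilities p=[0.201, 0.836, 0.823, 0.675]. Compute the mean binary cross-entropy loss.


L[0] = -ln(1-0.201) = -ln(0.799) = 0.2244
L[1] = -ln(0.836) = 0.1791
L[2] = -ln(0.823) = 0.1948
L[3] = -ln(0.675) = 0.393
mean = (0.2244 + 0.1791 + 0.1948 + 0.393)/4 = 0.2478

0.2478


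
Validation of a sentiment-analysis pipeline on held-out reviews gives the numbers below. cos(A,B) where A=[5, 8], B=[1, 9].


A·B = 5·1 + 8·9 = 77
‖A‖ = √89 = 9.434, ‖B‖ = √82 = 9.0554
cos = 77/(√89·√82) = 77/√7298 = 0.9013

0.9013


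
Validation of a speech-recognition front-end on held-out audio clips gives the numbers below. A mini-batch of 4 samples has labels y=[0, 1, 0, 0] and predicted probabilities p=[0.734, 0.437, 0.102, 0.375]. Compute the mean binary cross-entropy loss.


L[0] = -ln(1-0.734) = -ln(0.266) = 1.3243
L[1] = -ln(0.437) = 0.8278
L[2] = -ln(1-0.102) = -ln(0.898) = 0.1076
L[3] = -ln(1-0.375) = -ln(0.625) = 0.47
mean = (1.3243 + 0.8278 + 0.1076 + 0.47)/4 = 0.6824

0.6824
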